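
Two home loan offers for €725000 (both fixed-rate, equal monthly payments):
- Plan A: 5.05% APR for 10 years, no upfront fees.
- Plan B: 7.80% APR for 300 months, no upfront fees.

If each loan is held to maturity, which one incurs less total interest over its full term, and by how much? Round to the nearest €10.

Plan A by €725,090

Plan A: at 5.05% the monthly rate is 0.0042083, so the payment is 725,000 × 0.0042083 / (1 − 1.0042083^−120) = €7,707.48.
Total interest on Plan A = 120 × €7,707.48 − €725,000 = €199,897.60.
Plan B: at 7.80% the monthly rate is 0.0065000, so the payment is 725,000 × 0.0065000 / (1 − 1.0065000^−300) = €5,499.95.
Total interest on Plan B = 300 × €5,499.95 − €725,000 = €924,985.00.
Plan A is lower by €725,087.40.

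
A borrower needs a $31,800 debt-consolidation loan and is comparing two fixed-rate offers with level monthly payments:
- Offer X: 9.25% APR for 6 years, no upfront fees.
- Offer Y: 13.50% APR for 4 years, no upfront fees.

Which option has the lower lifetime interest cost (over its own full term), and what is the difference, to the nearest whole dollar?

Offer X: at 9.25% the monthly rate is 0.0077083, so the payment is 31,800 × 0.0077083 / (1 − 1.0077083^−72) = $577.17.
Total interest on Offer X = 72 × $577.17 − $31,800 = $9,756.24.
Offer Y: monthly rate = 13.5%/12 = 0.0112500; payment = 31,800 × 0.0112500 / (1 − (1+0.0112500)^−48) = $861.03.
Total interest on Offer Y = 48 × $861.03 − $31,800 = $9,529.44.
Offer Y is lower by $226.80.

Offer Y by $227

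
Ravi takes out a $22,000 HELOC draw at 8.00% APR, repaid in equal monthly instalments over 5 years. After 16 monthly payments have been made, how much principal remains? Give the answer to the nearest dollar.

With monthly rate i = 8%/12 = 0.0066667, the balance after k of n payments is P · [(1+i)^n − (1+i)^k] / [(1+i)^n − 1].
(1+0.0066667)^60 = 1.48984571 and (1+0.0066667)^16 = 1.11216958, so the balance is 22,000 × (1.48984571 − 1.11216958) / (1.48984571 − 1) = $16,962.23.

$16,962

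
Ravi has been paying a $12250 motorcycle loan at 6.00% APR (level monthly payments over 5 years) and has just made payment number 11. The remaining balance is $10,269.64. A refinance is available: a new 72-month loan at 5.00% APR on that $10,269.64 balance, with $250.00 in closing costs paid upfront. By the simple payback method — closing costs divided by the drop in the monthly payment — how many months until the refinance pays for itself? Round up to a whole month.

Current payment = 12,250 × 6%/12 / (1 − (1+0.0050000)^−60) = $236.83.
Refinanced payment = 10,269.64 × 0.0041667 / (1 − (1+0.0041667)^−72) = $165.39.
Monthly savings = $236.83 − $165.39 = $71.44.
Break-even = $250.00 / $71.44 = 3.50 → 4 months.

4 months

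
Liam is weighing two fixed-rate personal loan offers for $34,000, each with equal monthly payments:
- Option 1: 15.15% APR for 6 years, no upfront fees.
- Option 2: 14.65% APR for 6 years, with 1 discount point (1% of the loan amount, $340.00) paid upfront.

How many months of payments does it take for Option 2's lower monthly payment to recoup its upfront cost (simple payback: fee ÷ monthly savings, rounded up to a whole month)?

37 months

Option 1: monthly rate = 15.15%/12 = 0.0126250; payment = 34,000 × 0.0126250 / (1 − (1+0.0126250)^−72) = $721.70.
Option 2: monthly rate = 14.65%/12 = 0.0122083; payment = 34,000 × 0.0122083 / (1 − (1+0.0122083)^−72) = $712.48.
Monthly savings = $721.70 − $712.48 = $9.22.
Break-even = $340.00 / $9.22 = 36.88 → 37 months.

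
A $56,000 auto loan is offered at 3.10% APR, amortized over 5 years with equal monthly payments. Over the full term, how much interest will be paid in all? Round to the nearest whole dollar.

At 3.10% the monthly rate is 0.0025833, so the payment is 56,000 × 0.0025833 / (1 − 1.0025833^−60) = $1,008.74.
Total paid = 60 × $1,008.74 = $60,524.40; interest = $60,524.40 − $56,000 = $4,524.40.

$4,524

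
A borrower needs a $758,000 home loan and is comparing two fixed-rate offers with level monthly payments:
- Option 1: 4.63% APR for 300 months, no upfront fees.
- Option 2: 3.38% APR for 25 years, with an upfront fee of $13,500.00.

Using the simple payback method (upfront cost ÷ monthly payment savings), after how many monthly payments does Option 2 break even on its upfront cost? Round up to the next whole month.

Option 1: at 4.63% the monthly rate is 0.0038583, so the payment is 758,000 × 0.0038583 / (1 − 1.0038583^−300) = $4,269.34.
Option 2: at 3.38% the monthly rate is 0.0028167, so the payment is 758,000 × 0.0028167 / (1 − 1.0028167^−300) = $3,746.12.
Monthly savings = $4,269.34 − $3,746.12 = $523.22.
Break-even = $13,500.00 / $523.22 = 25.80 → 26 months.

26 months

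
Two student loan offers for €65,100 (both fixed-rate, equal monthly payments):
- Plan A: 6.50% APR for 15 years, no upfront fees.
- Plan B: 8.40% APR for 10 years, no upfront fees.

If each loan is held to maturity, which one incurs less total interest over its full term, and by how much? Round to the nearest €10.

Plan A: monthly rate = 6.5%/12 = 0.0054167; payment = 65,100 × 0.0054167 / (1 − (1+0.0054167)^−180) = €567.09.
Total interest on Plan A = 180 × €567.09 − €65,100 = €36,976.20.
Plan B: at 8.40% the monthly rate is 0.0070000, so the payment is 65,100 × 0.0070000 / (1 − 1.0070000^−120) = €803.67.
Total interest on Plan B = 120 × €803.67 − €65,100 = €31,340.40.
Plan B is lower by €5,635.80.

Plan B by €5,640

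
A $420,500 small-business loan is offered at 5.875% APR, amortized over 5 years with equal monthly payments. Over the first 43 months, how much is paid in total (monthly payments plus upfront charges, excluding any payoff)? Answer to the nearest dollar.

Monthly rate = 5.875%/12 = 0.0048958; payment = 420,500 × 0.0048958 / (1 − (1+0.0048958)^−60) = $8,105.02.
Total outlay = 43 × $8,105.02 = $348,515.86.

$348,516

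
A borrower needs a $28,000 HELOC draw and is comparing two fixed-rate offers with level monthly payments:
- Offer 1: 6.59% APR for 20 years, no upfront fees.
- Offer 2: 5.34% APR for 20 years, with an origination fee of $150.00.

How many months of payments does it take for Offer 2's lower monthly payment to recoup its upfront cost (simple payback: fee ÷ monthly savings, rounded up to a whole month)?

Offer 1: monthly rate = 6.59%/12 = 0.0054917; payment = 28,000 × 0.0054917 / (1 − (1+0.0054917)^−240) = $210.25.
Offer 2: monthly rate = 5.34%/12 = 0.0044500; payment = 28,000 × 0.0044500 / (1 − (1+0.0044500)^−240) = $190.09.
Monthly savings = $210.25 − $190.09 = $20.16.
Break-even = $150.00 / $20.16 = 7.44 → 8 months.

8 months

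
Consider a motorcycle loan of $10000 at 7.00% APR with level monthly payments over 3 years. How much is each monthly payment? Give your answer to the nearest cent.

$308.77

At 7.00% the monthly rate is 0.0058333, so the payment is 10,000 × 0.0058333 / (1 − 1.0058333^−36) = $308.77.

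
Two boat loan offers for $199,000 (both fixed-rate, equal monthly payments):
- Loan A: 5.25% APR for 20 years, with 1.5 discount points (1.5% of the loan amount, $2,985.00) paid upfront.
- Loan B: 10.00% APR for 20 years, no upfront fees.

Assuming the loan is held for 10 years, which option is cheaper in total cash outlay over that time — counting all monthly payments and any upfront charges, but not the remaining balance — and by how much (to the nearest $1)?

Loan A by $66,548

Loan A: at 5.25% the monthly rate is 0.0043750, so the payment is 199,000 × 0.0043750 / (1 − 1.0043750^−240) = $1,340.95.
Loan B: monthly rate = 10%/12 = 0.0083333; payment = 199,000 × 0.0083333 / (1 − (1+0.0083333)^−240) = $1,920.39.
Over 120 months: Loan A costs 120 × $1,340.95 + $2,985.00 = $163,899.00; Loan B costs 120 × $1,920.39 = $230,446.80.
Loan A is cheaper by $230,446.80 − $163,899.00 = $66,547.80.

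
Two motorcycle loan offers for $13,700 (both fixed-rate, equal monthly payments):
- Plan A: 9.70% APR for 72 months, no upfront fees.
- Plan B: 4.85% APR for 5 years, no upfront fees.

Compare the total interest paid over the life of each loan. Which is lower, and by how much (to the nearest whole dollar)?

Plan A: monthly rate = 9.7%/12 = 0.0080833; payment = 13,700 × 0.0080833 / (1 − (1+0.0080833)^−72) = $251.74.
Total interest on Plan A = 72 × $251.74 − $13,700 = $4,425.28.
Plan B: monthly rate = 4.85%/12 = 0.0040417; payment = 13,700 × 0.0040417 / (1 − (1+0.0040417)^−60) = $257.60.
Total interest on Plan B = 60 × $257.60 − $13,700 = $1,756.00.
Plan B is lower by $2,669.28.

Plan B by $2,669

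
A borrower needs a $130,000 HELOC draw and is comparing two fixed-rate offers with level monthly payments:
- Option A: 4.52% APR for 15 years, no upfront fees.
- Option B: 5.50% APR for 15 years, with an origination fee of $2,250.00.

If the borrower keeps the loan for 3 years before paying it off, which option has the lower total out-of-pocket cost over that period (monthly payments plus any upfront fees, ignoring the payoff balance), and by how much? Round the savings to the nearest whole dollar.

Option A: at 4.52% the monthly rate is 0.0037667, so the payment is 130,000 × 0.0037667 / (1 − 1.0037667^−180) = $995.82.
Option B: at 5.50% the monthly rate is 0.0045833, so the payment is 130,000 × 0.0045833 / (1 − 1.0045833^−180) = $1,062.21.
Over 36 months: Option A costs 36 × $995.82 = $35,849.52; Option B costs 36 × $1,062.21 + $2,250.00 = $40,489.56.
Option A is cheaper by $40,489.56 − $35,849.52 = $4,640.04.

Option A by $4,640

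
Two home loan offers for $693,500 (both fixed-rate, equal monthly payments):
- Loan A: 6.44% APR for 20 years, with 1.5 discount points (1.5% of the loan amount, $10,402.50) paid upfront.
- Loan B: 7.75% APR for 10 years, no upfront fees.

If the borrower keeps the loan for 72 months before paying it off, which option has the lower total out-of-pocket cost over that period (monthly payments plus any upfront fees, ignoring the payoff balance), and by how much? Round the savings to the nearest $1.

Loan A: at 6.44% the monthly rate is 0.0053667, so the payment is 693,500 × 0.0053667 / (1 − 1.0053667^−240) = $5,146.08.
Loan B: monthly rate = 7.75%/12 = 0.0064583; payment = 693,500 × 0.0064583 / (1 − (1+0.0064583)^−120) = $8,322.74.
Over 72 months: Loan A costs 72 × $5,146.08 + $10,402.50 = $380,920.26; Loan B costs 72 × $8,322.74 = $599,237.28.
Loan A is cheaper by $599,237.28 − $380,920.26 = $218,317.02.

Loan A by $218,317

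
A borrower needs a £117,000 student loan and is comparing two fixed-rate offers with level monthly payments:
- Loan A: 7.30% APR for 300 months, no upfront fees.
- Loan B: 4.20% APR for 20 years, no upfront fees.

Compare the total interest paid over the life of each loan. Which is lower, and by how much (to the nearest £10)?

Loan B by £81,700

Loan A: monthly rate = 7.3%/12 = 0.0060833; payment = 117,000 × 0.0060833 / (1 − (1+0.0060833)^−300) = £849.46.
Total interest on Loan A = 300 × £849.46 − £117,000 = £137,838.00.
Loan B: at 4.20% the monthly rate is 0.0035000, so the payment is 117,000 × 0.0035000 / (1 − 1.0035000^−240) = £721.39.
Total interest on Loan B = 240 × £721.39 − £117,000 = £56,133.60.
Loan B is lower by £81,704.40.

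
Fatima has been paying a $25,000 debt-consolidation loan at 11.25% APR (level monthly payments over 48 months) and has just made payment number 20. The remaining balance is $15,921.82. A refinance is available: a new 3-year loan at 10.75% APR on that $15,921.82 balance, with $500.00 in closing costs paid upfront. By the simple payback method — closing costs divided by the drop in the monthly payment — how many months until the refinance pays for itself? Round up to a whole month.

4 months

Current payment = 25,000 × 11.25%/12 / (1 − (1+0.0093750)^−48) = $649.18.
Refinanced payment = 15,921.82 × 0.0089583 / (1 − (1+0.0089583)^−36) = $519.38.
Monthly savings = $649.18 − $519.38 = $129.80.
Break-even = $500.00 / $129.80 = 3.85 → 4 months.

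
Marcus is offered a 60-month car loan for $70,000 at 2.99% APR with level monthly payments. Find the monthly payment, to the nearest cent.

At 2.99% the monthly rate is 0.0024917, so the payment is 70,000 × 0.0024917 / (1 − 1.0024917^−60) = $1,257.50.

$1,257.50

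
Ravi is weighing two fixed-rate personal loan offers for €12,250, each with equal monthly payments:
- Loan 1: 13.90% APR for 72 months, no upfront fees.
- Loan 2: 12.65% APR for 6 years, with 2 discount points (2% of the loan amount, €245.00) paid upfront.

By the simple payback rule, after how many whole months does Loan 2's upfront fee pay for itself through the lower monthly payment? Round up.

Loan 1: monthly rate = 13.9%/12 = 0.0115833; payment = 12,250 × 0.0115833 / (1 − (1+0.0115833)^−72) = €251.76.
Loan 2: at 12.65% the monthly rate is 0.0105417, so the payment is 12,250 × 0.0105417 / (1 − 1.0105417^−72) = €243.65.
Monthly savings = €251.76 − €243.65 = €8.11.
Break-even = €245.00 / €8.11 = 30.21 → 31 months.

31 months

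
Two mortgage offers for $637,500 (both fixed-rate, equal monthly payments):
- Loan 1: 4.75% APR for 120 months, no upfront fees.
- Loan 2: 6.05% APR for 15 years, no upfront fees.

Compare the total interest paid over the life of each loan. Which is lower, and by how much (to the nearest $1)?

Loan 1: at 4.75% the monthly rate is 0.0039583, so the payment is 637,500 × 0.0039583 / (1 − 1.0039583^−120) = $6,684.04.
Total interest on Loan 1 = 120 × $6,684.04 − $637,500 = $164,584.80.
Loan 2: monthly rate = 6.05%/12 = 0.0050417; payment = 637,500 × 0.0050417 / (1 − (1+0.0050417)^−180) = $5,396.82.
Total interest on Loan 2 = 180 × $5,396.82 − $637,500 = $333,927.60.
Loan 1 is lower by $169,342.80.

Loan 1 by $169,343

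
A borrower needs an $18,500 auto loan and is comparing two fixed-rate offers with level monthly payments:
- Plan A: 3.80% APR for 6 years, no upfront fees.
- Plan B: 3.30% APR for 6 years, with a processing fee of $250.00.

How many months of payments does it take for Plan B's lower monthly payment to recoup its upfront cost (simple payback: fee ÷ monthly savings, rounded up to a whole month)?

60 months

Plan A: at 3.80% the monthly rate is 0.0031667, so the payment is 18,500 × 0.0031667 / (1 − 1.0031667^−72) = $287.75.
Plan B: at 3.30% the monthly rate is 0.0027500, so the payment is 18,500 × 0.0027500 / (1 − 1.0027500^−72) = $283.57.
Monthly savings = $287.75 − $283.57 = $4.18.
Break-even = $250.00 / $4.18 = 59.81 → 60 months.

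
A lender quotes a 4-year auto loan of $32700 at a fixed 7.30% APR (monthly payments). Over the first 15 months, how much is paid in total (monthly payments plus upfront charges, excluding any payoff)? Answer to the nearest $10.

$11,810

At 7.30% the monthly rate is 0.0060833, so the payment is 32,700 × 0.0060833 / (1 − 1.0060833^−48) = $787.60.
Total outlay = 15 × $787.60 = $11,814.00.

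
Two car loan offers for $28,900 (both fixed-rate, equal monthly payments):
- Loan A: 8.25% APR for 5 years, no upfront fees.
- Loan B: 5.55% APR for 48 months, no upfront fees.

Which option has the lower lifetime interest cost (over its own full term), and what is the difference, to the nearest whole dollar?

Loan A: monthly rate = 8.25%/12 = 0.0068750; payment = 28,900 × 0.0068750 / (1 − (1+0.0068750)^−60) = $589.45.
Total interest on Loan A = 60 × $589.45 − $28,900 = $6,467.00.
Loan B: monthly rate = 5.55%/12 = 0.0046250; payment = 28,900 × 0.0046250 / (1 − (1+0.0046250)^−48) = $672.77.
Total interest on Loan B = 48 × $672.77 − $28,900 = $3,392.96.
Loan B is lower by $3,074.04.

Loan B by $3,074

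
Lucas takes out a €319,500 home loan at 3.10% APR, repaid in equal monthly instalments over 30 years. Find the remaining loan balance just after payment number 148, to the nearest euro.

€222,495

With monthly rate i = 3.1%/12 = 0.0025833, the balance after k of n payments is P · [(1+i)^n − (1+i)^k] / [(1+i)^n − 1].
(1+0.0025833)^360 = 2.53147165 and (1+0.0025833)^148 = 1.46497816, so the balance is 319,500 × (2.53147165 − 1.46497816) / (2.53147165 − 1) = €222,494.93.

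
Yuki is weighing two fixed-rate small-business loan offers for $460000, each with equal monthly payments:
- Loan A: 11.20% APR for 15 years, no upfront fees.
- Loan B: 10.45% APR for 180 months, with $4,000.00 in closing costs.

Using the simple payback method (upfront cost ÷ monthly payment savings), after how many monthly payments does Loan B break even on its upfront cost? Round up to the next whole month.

Loan A: monthly rate = 11.2%/12 = 0.0093333; payment = 460,000 × 0.0093333 / (1 − (1+0.0093333)^−180) = $5,286.26.
Loan B: monthly rate = 10.45%/12 = 0.0087083; payment = 460,000 × 0.0087083 / (1 − (1+0.0087083)^−180) = $5,070.59.
Monthly savings = $5,286.26 − $5,070.59 = $215.67.
Break-even = $4,000.00 / $215.67 = 18.55 → 19 months.

19 months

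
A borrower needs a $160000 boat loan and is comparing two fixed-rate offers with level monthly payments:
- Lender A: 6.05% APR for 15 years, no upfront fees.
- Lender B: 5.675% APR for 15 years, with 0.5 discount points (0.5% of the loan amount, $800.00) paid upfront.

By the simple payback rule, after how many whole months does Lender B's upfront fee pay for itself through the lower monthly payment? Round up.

Lender A: monthly rate = 6.05%/12 = 0.0050417; payment = 160,000 × 0.0050417 / (1 − (1+0.0050417)^−180) = $1,354.50.
Lender B: monthly rate = 5.675%/12 = 0.0047292; payment = 160,000 × 0.0047292 / (1 − (1+0.0047292)^−180) = $1,322.24.
Monthly savings = $1,354.50 − $1,322.24 = $32.26.
Break-even = $800.00 / $32.26 = 24.80 → 25 months.

25 months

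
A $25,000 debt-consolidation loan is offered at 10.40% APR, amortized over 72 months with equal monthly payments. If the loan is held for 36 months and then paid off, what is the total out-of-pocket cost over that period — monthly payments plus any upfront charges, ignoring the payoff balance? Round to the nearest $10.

Monthly rate = 10.4%/12 = 0.0086667; payment = 25,000 × 0.0086667 / (1 − (1+0.0086667)^−72) = $468.20.
Total outlay = 36 × $468.20 = $16,855.20.

$16,860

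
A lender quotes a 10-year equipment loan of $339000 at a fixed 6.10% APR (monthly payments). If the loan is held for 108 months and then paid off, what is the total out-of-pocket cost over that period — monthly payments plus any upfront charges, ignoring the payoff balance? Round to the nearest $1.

$408,309

Monthly rate = 6.1%/12 = 0.0050833; payment = 339,000 × 0.0050833 / (1 − (1+0.0050833)^−120) = $3,780.64.
Total outlay = 108 × $3,780.64 = $408,309.12.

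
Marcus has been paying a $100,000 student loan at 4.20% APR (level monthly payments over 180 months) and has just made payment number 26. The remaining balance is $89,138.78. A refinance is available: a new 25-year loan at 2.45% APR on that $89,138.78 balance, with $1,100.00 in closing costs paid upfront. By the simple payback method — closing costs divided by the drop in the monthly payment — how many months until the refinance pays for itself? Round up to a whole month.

Current payment = 100,000 × 4.2%/12 / (1 − (1+0.0035000)^−180) = $749.75.
Refinanced payment = 89,138.78 × 0.0020417 / (1 − (1+0.0020417)^−300) = $397.65.
Monthly savings = $749.75 − $397.65 = $352.10.
Break-even = $1,100.00 / $352.10 = 3.12 → 4 months.

4 months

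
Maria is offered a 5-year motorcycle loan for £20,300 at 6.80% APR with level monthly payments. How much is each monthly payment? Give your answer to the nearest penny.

£400.05

At 6.80% the monthly rate is 0.0056667, so the payment is 20,300 × 0.0056667 / (1 − 1.0056667^−60) = £400.05.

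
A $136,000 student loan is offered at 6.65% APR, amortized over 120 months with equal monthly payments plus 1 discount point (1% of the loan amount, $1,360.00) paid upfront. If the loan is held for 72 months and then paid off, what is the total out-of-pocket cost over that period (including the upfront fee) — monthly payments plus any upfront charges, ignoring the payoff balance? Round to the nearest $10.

$113,290

Monthly rate = 6.65%/12 = 0.0055417; payment = 136,000 × 0.0055417 / (1 − (1+0.0055417)^−120) = $1,554.65.
Total outlay = 72 × $1,554.65 + $1,360.00 = $113,294.80.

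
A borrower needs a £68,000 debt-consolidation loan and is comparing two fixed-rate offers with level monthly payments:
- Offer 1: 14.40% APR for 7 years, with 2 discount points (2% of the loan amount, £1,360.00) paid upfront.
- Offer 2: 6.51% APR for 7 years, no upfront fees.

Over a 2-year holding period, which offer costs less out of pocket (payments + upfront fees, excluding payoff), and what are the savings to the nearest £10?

Offer 1: monthly rate = 14.4%/12 = 0.0120000; payment = 68,000 × 0.0120000 / (1 − (1+0.0120000)^−84) = £1,289.39.
Offer 2: at 6.51% the monthly rate is 0.0054250, so the payment is 68,000 × 0.0054250 / (1 − 1.0054250^−84) = £1,010.09.
Over 24 months: Offer 1 costs 24 × £1,289.39 + £1,360.00 = £32,305.36; Offer 2 costs 24 × £1,010.09 = £24,242.16.
Offer 2 is cheaper by £32,305.36 − £24,242.16 = £8,063.20.

Offer 2 by £8,060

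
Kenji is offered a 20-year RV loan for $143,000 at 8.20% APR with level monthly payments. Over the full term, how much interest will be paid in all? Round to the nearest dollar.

Monthly rate = 8.2%/12 = 0.0068333; payment = 143,000 × 0.0068333 / (1 − (1+0.0068333)^−240) = $1,213.97.
Total paid = 240 × $1,213.97 = $291,352.80; interest = $291,352.80 − $143,000 = $148,352.80.

$148,353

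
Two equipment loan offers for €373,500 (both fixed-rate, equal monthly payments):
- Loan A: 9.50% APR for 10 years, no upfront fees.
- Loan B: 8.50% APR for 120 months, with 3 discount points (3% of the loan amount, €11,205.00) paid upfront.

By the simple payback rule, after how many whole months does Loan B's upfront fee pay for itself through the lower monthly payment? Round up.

Loan A: monthly rate = 9.5%/12 = 0.0079167; payment = 373,500 × 0.0079167 / (1 − (1+0.0079167)^−120) = €4,833.00.
Loan B: monthly rate = 8.5%/12 = 0.0070833; payment = 373,500 × 0.0070833 / (1 − (1+0.0070833)^−120) = €4,630.87.
Monthly savings = €4,833.00 − €4,630.87 = €202.13.
Break-even = €11,205.00 / €202.13 = 55.43 → 56 months.

56 months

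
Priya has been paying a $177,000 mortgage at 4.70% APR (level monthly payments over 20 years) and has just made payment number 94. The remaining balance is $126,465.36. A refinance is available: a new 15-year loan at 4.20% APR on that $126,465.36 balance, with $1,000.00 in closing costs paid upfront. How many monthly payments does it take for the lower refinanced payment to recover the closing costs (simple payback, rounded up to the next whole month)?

6 months

Current payment = 177,000 × 4.7%/12 / (1 − (1+0.0039167)^−240) = $1,138.99.
Refinanced payment = 126,465.36 × 0.0035000 / (1 − (1+0.0035000)^−180) = $948.17.
Monthly savings = $1,138.99 − $948.17 = $190.82.
Break-even = $1,000.00 / $190.82 = 5.24 → 6 months.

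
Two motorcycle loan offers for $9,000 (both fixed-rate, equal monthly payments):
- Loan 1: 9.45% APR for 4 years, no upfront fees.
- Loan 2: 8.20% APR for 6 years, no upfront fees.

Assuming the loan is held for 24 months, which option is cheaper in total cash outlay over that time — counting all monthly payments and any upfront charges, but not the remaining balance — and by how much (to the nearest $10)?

Loan 2 by $1,610

Loan 1: monthly rate = 9.45%/12 = 0.0078750; payment = 9,000 × 0.0078750 / (1 − (1+0.0078750)^−48) = $225.89.
Loan 2: monthly rate = 8.2%/12 = 0.0068333; payment = 9,000 × 0.0068333 / (1 − (1+0.0068333)^−72) = $158.68.
Over 24 months: Loan 1 costs 24 × $225.89 = $5,421.36; Loan 2 costs 24 × $158.68 = $3,808.32.
Loan 2 is cheaper by $5,421.36 − $3,808.32 = $1,613.04.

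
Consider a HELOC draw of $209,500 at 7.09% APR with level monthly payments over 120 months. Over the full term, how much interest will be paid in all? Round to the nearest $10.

Monthly rate = 7.09%/12 = 0.0059083; payment = 209,500 × 0.0059083 / (1 − (1+0.0059083)^−120) = $2,442.20.
Total paid = 120 × $2,442.20 = $293,064.00; interest = $293,064.00 − $209,500 = $83,564.00.

$83,560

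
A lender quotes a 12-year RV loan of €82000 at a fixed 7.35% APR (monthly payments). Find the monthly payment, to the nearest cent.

At 7.35% the monthly rate is 0.0061250, so the payment is 82,000 × 0.0061250 / (1 − 1.0061250^−144) = €858.65.

€858.65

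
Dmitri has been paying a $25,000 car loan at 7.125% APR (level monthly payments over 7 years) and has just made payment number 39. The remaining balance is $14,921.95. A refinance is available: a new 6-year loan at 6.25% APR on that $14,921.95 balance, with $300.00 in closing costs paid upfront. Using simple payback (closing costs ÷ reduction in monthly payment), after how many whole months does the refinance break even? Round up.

3 months

Current payment = 25,000 × 7.125%/12 / (1 − (1+0.0059375)^−84) = $378.85.
Refinanced payment = 14,921.95 × 0.0052083 / (1 − (1+0.0052083)^−72) = $249.06.
Monthly savings = $378.85 − $249.06 = $129.79.
Break-even = $300.00 / $129.79 = 2.31 → 3 months.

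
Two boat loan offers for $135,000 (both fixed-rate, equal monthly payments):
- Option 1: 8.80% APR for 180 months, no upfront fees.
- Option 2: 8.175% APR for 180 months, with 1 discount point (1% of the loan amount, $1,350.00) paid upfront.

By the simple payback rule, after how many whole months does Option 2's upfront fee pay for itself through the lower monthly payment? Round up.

Option 1: at 8.80% the monthly rate is 0.0073333, so the payment is 135,000 × 0.0073333 / (1 − 1.0073333^−180) = $1,353.24.
Option 2: monthly rate = 8.175%/12 = 0.0068125; payment = 135,000 × 0.0068125 / (1 − (1+0.0068125)^−180) = $1,303.81.
Monthly savings = $1,353.24 − $1,303.81 = $49.43.
Break-even = $1,350.00 / $49.43 = 27.31 → 28 months.

28 months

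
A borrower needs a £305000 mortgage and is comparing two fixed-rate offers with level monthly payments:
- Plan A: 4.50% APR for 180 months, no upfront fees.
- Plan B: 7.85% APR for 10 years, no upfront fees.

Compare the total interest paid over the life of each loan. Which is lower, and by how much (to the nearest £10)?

Plan A: at 4.50% the monthly rate is 0.0037500, so the payment is 305,000 × 0.0037500 / (1 − 1.0037500^−180) = £2,333.23.
Total interest on Plan A = 180 × £2,333.23 − £305,000 = £114,981.40.
Plan B: monthly rate = 7.85%/12 = 0.0065417; payment = 305,000 × 0.0065417 / (1 − (1+0.0065417)^−120) = £3,676.36.
Total interest on Plan B = 120 × £3,676.36 − £305,000 = £136,163.20.
Plan A is lower by £21,181.80.

Plan A by £21,180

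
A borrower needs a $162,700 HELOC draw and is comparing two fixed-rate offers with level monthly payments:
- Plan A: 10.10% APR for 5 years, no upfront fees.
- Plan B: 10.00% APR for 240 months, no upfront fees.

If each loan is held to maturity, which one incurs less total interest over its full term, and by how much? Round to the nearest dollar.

Plan A by $168,927

Plan A: monthly rate = 10.1%/12 = 0.0084167; payment = 162,700 × 0.0084167 / (1 − (1+0.0084167)^−60) = $3,464.91.
Total interest on Plan A = 60 × $3,464.91 − $162,700 = $45,194.60.
Plan B: monthly rate = 10%/12 = 0.0083333; payment = 162,700 × 0.0083333 / (1 − (1+0.0083333)^−240) = $1,570.09.
Total interest on Plan B = 240 × $1,570.09 − $162,700 = $214,121.60.
Plan A is lower by $168,927.00.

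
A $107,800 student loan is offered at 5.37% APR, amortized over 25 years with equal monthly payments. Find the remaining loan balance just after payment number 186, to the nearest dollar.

With monthly rate i = 5.37%/12 = 0.0044750, the balance after k of n payments is P · [(1+i)^n − (1+i)^k] / [(1+i)^n − 1].
(1+0.0044750)^300 = 3.81715388 and (1+0.0044750)^186 = 2.29444998, so the balance is 107,800 × (3.81715388 − 2.29444998) / (3.81715388 − 1) = $58,267.13.

$58,267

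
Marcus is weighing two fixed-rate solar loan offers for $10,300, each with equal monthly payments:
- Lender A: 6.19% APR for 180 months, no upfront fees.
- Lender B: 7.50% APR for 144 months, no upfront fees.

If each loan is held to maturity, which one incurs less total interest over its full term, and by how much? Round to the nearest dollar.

Lender A: monthly rate = 6.19%/12 = 0.0051583; payment = 10,300 × 0.0051583 / (1 − (1+0.0051583)^−180) = $87.98.
Total interest on Lender A = 180 × $87.98 − $10,300 = $5,536.40.
Lender B: monthly rate = 7.5%/12 = 0.0062500; payment = 10,300 × 0.0062500 / (1 − (1+0.0062500)^−144) = $108.69.
Total interest on Lender B = 144 × $108.69 − $10,300 = $5,351.36.
Lender B is lower by $185.04.

Lender B by $185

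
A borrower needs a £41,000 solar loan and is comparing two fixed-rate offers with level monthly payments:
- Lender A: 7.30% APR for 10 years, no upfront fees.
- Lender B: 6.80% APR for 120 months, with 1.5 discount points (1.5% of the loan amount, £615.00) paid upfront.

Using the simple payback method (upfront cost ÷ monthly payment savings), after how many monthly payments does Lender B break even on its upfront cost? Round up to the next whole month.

59 months

Lender A: at 7.30% the monthly rate is 0.0060833, so the payment is 41,000 × 0.0060833 / (1 − 1.0060833^−120) = £482.41.
Lender B: monthly rate = 6.8%/12 = 0.0056667; payment = 41,000 × 0.0056667 / (1 − (1+0.0056667)^−120) = £471.83.
Monthly savings = £482.41 − £471.83 = £10.58.
Break-even = £615.00 / £10.58 = 58.13 → 59 months.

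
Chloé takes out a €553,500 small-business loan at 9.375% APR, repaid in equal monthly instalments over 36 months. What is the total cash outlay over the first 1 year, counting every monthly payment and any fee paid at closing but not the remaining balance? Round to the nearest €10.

€212,370

At 9.375% the monthly rate is 0.0078125, so the payment is 553,500 × 0.0078125 / (1 − 1.0078125^−36) = €17,697.91.
Total outlay = 12 × €17,697.91 = €212,374.92.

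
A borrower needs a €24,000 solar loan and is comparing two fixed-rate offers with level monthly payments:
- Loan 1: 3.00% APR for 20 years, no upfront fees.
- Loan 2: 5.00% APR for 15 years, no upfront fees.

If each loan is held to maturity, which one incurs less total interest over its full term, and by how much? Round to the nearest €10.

Loan 1 by €2,220

Loan 1: monthly rate = 3%/12 = 0.0025000; payment = 24,000 × 0.0025000 / (1 − (1+0.0025000)^−240) = €133.10.
Total interest on Loan 1 = 240 × €133.10 − €24,000 = €7,944.00.
Loan 2: monthly rate = 5%/12 = 0.0041667; payment = 24,000 × 0.0041667 / (1 − (1+0.0041667)^−180) = €189.79.
Total interest on Loan 2 = 180 × €189.79 − €24,000 = €10,162.20.
Loan 1 is lower by €2,218.20.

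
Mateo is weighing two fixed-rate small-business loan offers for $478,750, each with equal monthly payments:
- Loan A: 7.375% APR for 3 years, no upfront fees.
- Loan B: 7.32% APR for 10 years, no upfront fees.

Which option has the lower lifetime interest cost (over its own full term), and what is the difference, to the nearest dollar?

Loan A by $141,430

Loan A: monthly rate = 7.375%/12 = 0.0061458; payment = 478,750 × 0.0061458 / (1 − (1+0.0061458)^−36) = $14,864.63.
Total interest on Loan A = 36 × $14,864.63 − $478,750 = $56,376.68.
Loan B: monthly rate = 7.32%/12 = 0.0061000; payment = 478,750 × 0.0061000 / (1 − (1+0.0061000)^−120) = $5,637.97.
Total interest on Loan B = 120 × $5,637.97 − $478,750 = $197,806.40.
Loan A is lower by $141,429.72.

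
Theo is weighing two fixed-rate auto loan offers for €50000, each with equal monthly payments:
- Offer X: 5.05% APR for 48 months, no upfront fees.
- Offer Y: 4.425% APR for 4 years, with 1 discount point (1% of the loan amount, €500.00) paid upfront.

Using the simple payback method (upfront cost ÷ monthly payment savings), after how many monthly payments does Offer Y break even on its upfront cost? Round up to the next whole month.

Offer X: at 5.05% the monthly rate is 0.0042083, so the payment is 50,000 × 0.0042083 / (1 − 1.0042083^−48) = €1,152.60.
Offer Y: monthly rate = 4.425%/12 = 0.0036875; payment = 50,000 × 0.0036875 / (1 − (1+0.0036875)^−48) = €1,138.49.
Monthly savings = €1,152.60 − €1,138.49 = €14.11.
Break-even = €500.00 / €14.11 = 35.44 → 36 months.

36 months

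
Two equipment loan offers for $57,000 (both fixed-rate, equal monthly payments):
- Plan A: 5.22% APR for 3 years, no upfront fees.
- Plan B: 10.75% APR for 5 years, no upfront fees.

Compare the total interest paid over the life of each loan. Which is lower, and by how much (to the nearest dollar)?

Plan A by $12,230

Plan A: at 5.22% the monthly rate is 0.0043500, so the payment is 57,000 × 0.0043500 / (1 − 1.0043500^−36) = $1,713.98.
Total interest on Plan A = 36 × $1,713.98 − $57,000 = $4,703.28.
Plan B: monthly rate = 10.75%/12 = 0.0089583; payment = 57,000 × 0.0089583 / (1 − (1+0.0089583)^−60) = $1,232.22.
Total interest on Plan B = 60 × $1,232.22 − $57,000 = $16,933.20.
Plan A is lower by $12,229.92.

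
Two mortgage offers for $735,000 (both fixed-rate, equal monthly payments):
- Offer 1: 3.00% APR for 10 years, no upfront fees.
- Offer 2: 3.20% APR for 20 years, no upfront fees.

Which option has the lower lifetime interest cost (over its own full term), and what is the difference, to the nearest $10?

Offer 1 by $144,400

Offer 1: monthly rate = 3%/12 = 0.0025000; payment = 735,000 × 0.0025000 / (1 − (1+0.0025000)^−120) = $7,097.21.
Total interest on Offer 1 = 120 × $7,097.21 − $735,000 = $116,665.20.
Offer 2: at 3.20% the monthly rate is 0.0026667, so the payment is 735,000 × 0.0026667 / (1 − 1.0026667^−240) = $4,150.27.
Total interest on Offer 2 = 240 × $4,150.27 − $735,000 = $261,064.80.
Offer 1 is lower by $144,399.60.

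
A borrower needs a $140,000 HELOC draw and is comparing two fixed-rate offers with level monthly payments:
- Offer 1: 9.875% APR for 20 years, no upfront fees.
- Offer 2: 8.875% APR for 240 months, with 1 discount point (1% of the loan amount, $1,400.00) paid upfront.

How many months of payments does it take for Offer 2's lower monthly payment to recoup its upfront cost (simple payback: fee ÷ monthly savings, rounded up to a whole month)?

16 months

Offer 1: monthly rate = 9.875%/12 = 0.0082292; payment = 140,000 × 0.0082292 / (1 − (1+0.0082292)^−240) = $1,339.46.
Offer 2: monthly rate = 8.875%/12 = 0.0073958; payment = 140,000 × 0.0073958 / (1 − (1+0.0073958)^−240) = $1,248.38.
Monthly savings = $1,339.46 − $1,248.38 = $91.08.
Break-even = $1,400.00 / $91.08 = 15.37 → 16 months.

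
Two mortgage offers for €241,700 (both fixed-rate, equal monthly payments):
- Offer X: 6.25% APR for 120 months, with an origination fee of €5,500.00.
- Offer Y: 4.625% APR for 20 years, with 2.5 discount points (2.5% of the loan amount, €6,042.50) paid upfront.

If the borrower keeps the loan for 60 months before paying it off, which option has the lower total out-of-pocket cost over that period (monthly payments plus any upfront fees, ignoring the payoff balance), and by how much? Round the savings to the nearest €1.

Offer Y by €69,558

Offer X: at 6.25% the monthly rate is 0.0052083, so the payment is 241,700 × 0.0052083 / (1 − 1.0052083^−120) = €2,713.81.
Offer Y: at 4.625% the monthly rate is 0.0038542, so the payment is 241,700 × 0.0038542 / (1 − 1.0038542^−240) = €1,545.47.
Over 60 months: Offer X costs 60 × €2,713.81 + €5,500.00 = €168,328.60; Offer Y costs 60 × €1,545.47 + €6,042.50 = €98,770.70.
Offer Y is cheaper by €168,328.60 − €98,770.70 = €69,557.90.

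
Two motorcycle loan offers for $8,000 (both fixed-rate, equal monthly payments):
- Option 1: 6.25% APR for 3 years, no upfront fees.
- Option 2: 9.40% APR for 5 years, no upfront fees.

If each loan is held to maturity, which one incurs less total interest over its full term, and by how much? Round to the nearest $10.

Option 1: monthly rate = 6.25%/12 = 0.0052083; payment = 8,000 × 0.0052083 / (1 − (1+0.0052083)^−36) = $244.28.
Total interest on Option 1 = 36 × $244.28 − $8,000 = $794.08.
Option 2: monthly rate = 9.4%/12 = 0.0078333; payment = 8,000 × 0.0078333 / (1 − (1+0.0078333)^−60) = $167.62.
Total interest on Option 2 = 60 × $167.62 − $8,000 = $2,057.20.
Option 1 is lower by $1,263.12.

Option 1 by $1,260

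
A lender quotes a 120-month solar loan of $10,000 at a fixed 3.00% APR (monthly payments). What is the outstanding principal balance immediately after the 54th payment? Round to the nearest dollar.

With monthly rate i = 3%/12 = 0.0025000, the balance after k of n payments is P · [(1+i)^n − (1+i)^k] / [(1+i)^n − 1].
(1+0.0025000)^120 = 1.34935355 and (1+0.0025000)^54 = 1.14434398, so the balance is 10,000 × (1.34935355 − 1.14434398) / (1.34935355 − 1) = $5,868.25.

$5,868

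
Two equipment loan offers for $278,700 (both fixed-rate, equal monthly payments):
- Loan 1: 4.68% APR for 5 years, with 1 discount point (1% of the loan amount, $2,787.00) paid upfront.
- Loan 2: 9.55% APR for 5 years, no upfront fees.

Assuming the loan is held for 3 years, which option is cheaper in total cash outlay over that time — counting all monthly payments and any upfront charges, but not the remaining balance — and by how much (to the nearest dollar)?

Loan 1: monthly rate = 4.68%/12 = 0.0039000; payment = 278,700 × 0.0039000 / (1 − (1+0.0039000)^−60) = $5,218.65.
Loan 2: monthly rate = 9.55%/12 = 0.0079583; payment = 278,700 × 0.0079583 / (1 − (1+0.0079583)^−60) = $5,860.03.
Over 36 months: Loan 1 costs 36 × $5,218.65 + $2,787.00 = $190,658.40; Loan 2 costs 36 × $5,860.03 = $210,961.08.
Loan 1 is cheaper by $210,961.08 − $190,658.40 = $20,302.68.

Loan 1 by $20,303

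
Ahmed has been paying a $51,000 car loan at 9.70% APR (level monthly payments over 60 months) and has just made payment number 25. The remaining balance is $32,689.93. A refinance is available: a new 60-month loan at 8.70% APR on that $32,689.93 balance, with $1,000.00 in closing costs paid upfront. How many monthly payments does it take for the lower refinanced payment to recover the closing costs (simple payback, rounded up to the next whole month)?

3 months

Current payment = 51,000 × 9.7%/12 / (1 − (1+0.0080833)^−60) = $1,076.09.
Refinanced payment = 32,689.93 × 0.0072500 / (1 − (1+0.0072500)^−60) = $673.84.
Monthly savings = $1,076.09 − $673.84 = $402.25.
Break-even = $1,000.00 / $402.25 = 2.49 → 3 months.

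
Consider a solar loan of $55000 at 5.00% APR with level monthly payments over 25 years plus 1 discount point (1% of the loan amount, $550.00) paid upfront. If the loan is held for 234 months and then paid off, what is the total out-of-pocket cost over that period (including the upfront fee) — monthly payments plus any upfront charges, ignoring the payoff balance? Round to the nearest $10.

$75,790

Monthly rate = 5%/12 = 0.0041667; payment = 55,000 × 0.0041667 / (1 − (1+0.0041667)^−300) = $321.52.
Total outlay = 234 × $321.52 + $550.00 = $75,785.68.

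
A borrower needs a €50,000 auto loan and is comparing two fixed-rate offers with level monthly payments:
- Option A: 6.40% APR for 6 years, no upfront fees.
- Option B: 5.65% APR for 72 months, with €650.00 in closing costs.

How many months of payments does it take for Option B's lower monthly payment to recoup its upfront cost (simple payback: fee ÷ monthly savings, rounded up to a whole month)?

Option A: at 6.40% the monthly rate is 0.0053333, so the payment is 50,000 × 0.0053333 / (1 − 1.0053333^−72) = €838.12.
Option B: at 5.65% the monthly rate is 0.0047083, so the payment is 50,000 × 0.0047083 / (1 − 1.0047083^−72) = €820.41.
Monthly savings = €838.12 − €820.41 = €17.71.
Break-even = €650.00 / €17.71 = 36.70 → 37 months.

37 months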